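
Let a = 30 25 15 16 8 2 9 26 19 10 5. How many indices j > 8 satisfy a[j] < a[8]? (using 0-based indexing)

The element at index 8 is 19.
Elements after it: 10, 5
Those smaller than 19: 10, 5

2 such elements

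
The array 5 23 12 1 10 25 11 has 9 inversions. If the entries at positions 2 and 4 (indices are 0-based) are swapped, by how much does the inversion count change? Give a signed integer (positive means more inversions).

Positions 2 and 4 hold 12 and 10; after swapping, the array is [5, 23, 10, 1, 12, 25, 11].
Count, for each position, how many later elements it exceeds:
5 → 1 → 1
23 → 10, 1, 12, 11 → 4
10 → 1 → 1
1 → none → 0
12 → 11 → 1
25 → 11 → 1
11 → none → 0
Sum: 1 + 4 + 1 + 0 + 1 + 1 + 0 = 8
Change: 8 − 9 = -1

-1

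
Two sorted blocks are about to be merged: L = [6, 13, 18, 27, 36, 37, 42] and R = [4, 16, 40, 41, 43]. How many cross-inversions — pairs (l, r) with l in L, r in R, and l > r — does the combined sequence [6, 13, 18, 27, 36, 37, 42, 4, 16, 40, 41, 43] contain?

14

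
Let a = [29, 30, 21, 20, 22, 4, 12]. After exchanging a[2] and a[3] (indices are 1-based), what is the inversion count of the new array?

Inversions: 16

Positions 2 and 3 hold 30 and 21; after swapping, the array is [29, 21, 30, 20, 22, 4, 12].
Element-by-element contributions:
29: 5
21: 3
30: 4
20: 2
22: 2
4: 0
12: 0
Sum: 5 + 3 + 4 + 2 + 2 + 0 + 0 = 16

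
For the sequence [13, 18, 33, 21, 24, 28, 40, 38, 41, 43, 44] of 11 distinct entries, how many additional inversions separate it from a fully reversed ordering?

51

Maximum inversions for 11 distinct elements is C(11, 2) = 11·10/2 = 55.
Current inversions — for each element, count later smaller elements:
13: 0
18: 0
33: 3
21: 0
24: 0
28: 0
40: 1
38: 0
41: 0
43: 0
44: 0
Current total: 0 + 0 + 3 + 0 + 0 + 0 + 1 + 0 + 0 + 0 + 0 = 4
Shortfall: 55 − 4 = 51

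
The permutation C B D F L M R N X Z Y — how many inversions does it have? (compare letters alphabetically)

Count, for each position, how many later elements it exceeds:
C: 1
B: 0
D: 0
F: 0
L: 0
M: 0
R: 1
N: 0
X: 0
Z: 1
Y: 0
Sum: 1 + 0 + 0 + 0 + 0 + 0 + 1 + 0 + 0 + 1 + 0 = 3

3 inversions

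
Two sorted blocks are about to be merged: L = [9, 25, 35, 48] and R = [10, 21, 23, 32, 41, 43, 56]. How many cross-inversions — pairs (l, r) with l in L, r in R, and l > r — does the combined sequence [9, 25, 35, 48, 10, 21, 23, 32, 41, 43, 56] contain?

Count, for every r in R, how many entries of L exceed r:
r = 10: 25, 35, 48 → 3
r = 21: 25, 35, 48 → 3
r = 23: 25, 35, 48 → 3
r = 32: 35, 48 → 2
r = 41: 48 → 1
r = 43: 48 → 1
r = 56: none → 0
Cross-inversions: 3 + 3 + 3 + 2 + 1 + 1 + 0 = 13

Split inversions: 13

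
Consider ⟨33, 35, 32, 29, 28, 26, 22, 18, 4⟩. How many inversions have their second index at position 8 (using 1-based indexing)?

The element at index 8 is 18.
Elements before it: 33, 35, 32, 29, 28, 26, 22
Those larger than 18: 33, 35, 32, 29, 28, 26, 22

7 such elements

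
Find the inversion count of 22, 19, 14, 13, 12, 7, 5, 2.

Element-by-element contributions:
22: 7
19: 6
14: 5
13: 4
12: 3
7: 2
5: 1
2: 0
Sum: 7 + 6 + 5 + 4 + 3 + 2 + 1 + 0 = 28

28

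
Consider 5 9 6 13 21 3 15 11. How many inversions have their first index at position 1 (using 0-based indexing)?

2 such elements

The element at index 1 is 9.
Elements after it: 6, 13, 21, 3, 15, 11
Those smaller than 9: 6, 3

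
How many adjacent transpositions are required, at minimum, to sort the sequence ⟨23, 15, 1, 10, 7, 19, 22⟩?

10

Minimum adjacent swaps = number of inversions (each swap of adjacent out-of-order elements removes one inversion and no swap can remove more).
Count inversions — for each element, later elements that are smaller:
23: 15, 1, 10, 7, 19, 22 → 6
15: 1, 10, 7 → 3
1: none → 0
10: 7 → 1
7: none → 0
19: none → 0
22: none → 0
Total inversions: 6 + 3 + 0 + 1 + 0 + 0 + 0 = 10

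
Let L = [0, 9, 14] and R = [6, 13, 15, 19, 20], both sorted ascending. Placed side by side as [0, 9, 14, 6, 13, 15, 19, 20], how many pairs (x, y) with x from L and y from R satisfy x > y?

Count, for every r in R, how many entries of L exceed r:
r = 6: 9, 14 → 2
r = 13: 14 → 1
r = 15: none → 0
r = 19: none → 0
r = 20: none → 0
Cross-inversions: 2 + 1 + 0 + 0 + 0 = 3

3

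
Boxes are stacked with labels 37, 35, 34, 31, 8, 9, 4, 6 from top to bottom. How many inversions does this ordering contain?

26 inversions

Sweep left to right; for each value list the smaller values that follow it:
37 → 35, 34, 31, 8, 9, 4, 6 → 7
35 → 34, 31, 8, 9, 4, 6 → 6
34 → 31, 8, 9, 4, 6 → 5
31 → 8, 9, 4, 6 → 4
8 → 4, 6 → 2
9 → 4, 6 → 2
4 → none → 0
6 → none → 0
Sum: 7 + 6 + 5 + 4 + 2 + 2 + 0 + 0 = 26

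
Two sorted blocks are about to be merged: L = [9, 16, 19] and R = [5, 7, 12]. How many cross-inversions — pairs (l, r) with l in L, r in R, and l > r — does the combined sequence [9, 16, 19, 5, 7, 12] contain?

8 cross-inversions

For each element r of the right run, count left-run elements greater than r:
r = 5: 9, 16, 19 → 3
r = 7: 9, 16, 19 → 3
r = 12: 16, 19 → 2
Cross-inversions: 3 + 3 + 2 = 8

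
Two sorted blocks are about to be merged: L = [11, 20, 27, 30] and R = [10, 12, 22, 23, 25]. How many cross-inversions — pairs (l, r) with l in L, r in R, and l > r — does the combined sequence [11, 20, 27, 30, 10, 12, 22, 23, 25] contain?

There are 13 split inversions.

Take each right-half value and tally the left-half values above it:
r = 10: 11, 20, 27, 30 → 4
r = 12: 20, 27, 30 → 3
r = 22: 27, 30 → 2
r = 23: 27, 30 → 2
r = 25: 27, 30 → 2
Cross-inversions: 4 + 3 + 2 + 2 + 2 = 13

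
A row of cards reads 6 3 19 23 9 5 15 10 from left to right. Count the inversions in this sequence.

12 inversions

Count, for each position, how many later elements it exceeds:
6 → 3, 5 → 2
3 → none → 0
19 → 9, 5, 15, 10 → 4
23 → 9, 5, 15, 10 → 4
9 → 5 → 1
5 → none → 0
15 → 10 → 1
10 → none → 0
Sum: 2 + 0 + 4 + 4 + 1 + 0 + 1 + 0 = 12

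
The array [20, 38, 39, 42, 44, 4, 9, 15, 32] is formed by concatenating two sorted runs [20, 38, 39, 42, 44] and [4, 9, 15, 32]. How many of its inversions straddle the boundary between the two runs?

19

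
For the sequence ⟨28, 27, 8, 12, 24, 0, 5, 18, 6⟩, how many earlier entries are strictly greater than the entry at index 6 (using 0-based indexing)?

The element at index 6 is 5.
Elements before it: 28, 27, 8, 12, 24, 0
Those larger than 5: 28, 27, 8, 12, 24

5 such elements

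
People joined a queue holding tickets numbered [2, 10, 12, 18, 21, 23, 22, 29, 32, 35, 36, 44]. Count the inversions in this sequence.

Element-by-element contributions:
2 → none → 0
10 → none → 0
12 → none → 0
18 → none → 0
21 → none → 0
23 → 22 → 1
22 → none → 0
29 → none → 0
32 → none → 0
35 → none → 0
36 → none → 0
44 → none → 0
Sum: 0 + 0 + 0 + 0 + 0 + 1 + 0 + 0 + 0 + 0 + 0 + 0 = 1

1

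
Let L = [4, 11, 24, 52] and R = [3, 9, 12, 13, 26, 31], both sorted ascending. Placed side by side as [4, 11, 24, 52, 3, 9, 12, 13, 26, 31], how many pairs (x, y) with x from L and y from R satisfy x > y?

Count, for every r in R, how many entries of L exceed r:
r = 3: 4, 11, 24, 52 → 4
r = 9: 11, 24, 52 → 3
r = 12: 24, 52 → 2
r = 13: 24, 52 → 2
r = 26: 52 → 1
r = 31: 52 → 1
Cross-inversions: 4 + 3 + 2 + 2 + 1 + 1 = 13

13 split inversions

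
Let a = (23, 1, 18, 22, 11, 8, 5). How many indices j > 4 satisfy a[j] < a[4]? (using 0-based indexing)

The element at index 4 is 11.
Elements after it: 8, 5
Those smaller than 11: 8, 5

2 such elements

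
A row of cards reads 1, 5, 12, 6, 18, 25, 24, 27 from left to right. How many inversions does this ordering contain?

Element-by-element contributions:
1: 0
5: 0
12: 1
6: 0
18: 0
25: 1
24: 0
27: 0
Sum: 0 + 0 + 1 + 0 + 0 + 1 + 0 + 0 = 2

Inversions: 2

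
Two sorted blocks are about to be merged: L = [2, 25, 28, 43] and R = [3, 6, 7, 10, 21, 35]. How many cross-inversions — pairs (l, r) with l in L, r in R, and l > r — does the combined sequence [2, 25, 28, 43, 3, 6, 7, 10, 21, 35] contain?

16

Count, for every r in R, how many entries of L exceed r:
r = 3: 25, 28, 43 → 3
r = 6: 25, 28, 43 → 3
r = 7: 25, 28, 43 → 3
r = 10: 25, 28, 43 → 3
r = 21: 25, 28, 43 → 3
r = 35: 43 → 1
Cross-inversions: 3 + 3 + 3 + 3 + 3 + 1 = 16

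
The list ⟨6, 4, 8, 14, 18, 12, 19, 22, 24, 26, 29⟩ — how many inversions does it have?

Element-by-element contributions:
6 → 4 → 1
4 → none → 0
8 → none → 0
14 → 12 → 1
18 → 12 → 1
12 → none → 0
19 → none → 0
22 → none → 0
24 → none → 0
26 → none → 0
29 → none → 0
Sum: 1 + 0 + 0 + 1 + 1 + 0 + 0 + 0 + 0 + 0 + 0 = 3

3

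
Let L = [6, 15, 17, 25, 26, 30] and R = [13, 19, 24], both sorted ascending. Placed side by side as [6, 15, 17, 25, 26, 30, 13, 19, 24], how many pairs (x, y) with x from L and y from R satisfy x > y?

11 split inversions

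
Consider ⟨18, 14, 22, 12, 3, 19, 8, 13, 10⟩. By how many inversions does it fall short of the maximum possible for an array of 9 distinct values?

12 inversions short

Maximum inversions for 9 distinct elements is C(9, 2) = 9·8/2 = 36.
Current inversions — for each element, count later smaller elements:
18: 6
14: 5
22: 6
12: 3
3: 0
19: 3
8: 0
13: 1
10: 0
Current total: 6 + 5 + 6 + 3 + 0 + 3 + 0 + 1 + 0 = 24
Shortfall: 36 − 24 = 12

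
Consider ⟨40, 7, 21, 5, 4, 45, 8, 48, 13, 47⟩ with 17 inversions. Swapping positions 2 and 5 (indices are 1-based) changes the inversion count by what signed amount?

-3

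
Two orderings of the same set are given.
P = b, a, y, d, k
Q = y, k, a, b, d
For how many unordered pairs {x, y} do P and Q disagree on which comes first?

Assign each item its position (1..5) in the first ordering, then rewrite the second ordering as that position sequence:
positions: b→1, a→2, y→3, d→4, k→5
second ordering as positions: [3, 5, 2, 1, 4]
Discordant pairs = inversions in this position sequence.
3: 2, 1 → 2
5: 2, 1, 4 → 3
2: 1 → 1
1: 0
4: 0
Total: 2 + 3 + 1 + 0 + 0 = 6

6 disagreeing pairs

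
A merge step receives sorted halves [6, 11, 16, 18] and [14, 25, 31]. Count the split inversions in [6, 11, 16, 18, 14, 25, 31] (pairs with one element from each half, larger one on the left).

2

Count, for every r in R, how many entries of L exceed r:
r = 14: 16, 18 → 2
r = 25: none → 0
r = 31: none → 0
Cross-inversions: 2 + 0 + 0 = 2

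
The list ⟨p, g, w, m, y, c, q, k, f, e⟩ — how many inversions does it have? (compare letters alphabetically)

Sweep left to right; for each value list the smaller values that follow it:
p: 6
g: 3
w: 6
m: 4
y: 5
c: 0
q: 3
k: 2
f: 1
e: 0
Sum: 6 + 3 + 6 + 4 + 5 + 0 + 3 + 2 + 1 + 0 = 30

There are 30 inversions.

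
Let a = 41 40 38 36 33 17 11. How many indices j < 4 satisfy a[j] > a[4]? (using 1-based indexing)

The element at index 4 is 36.
Elements before it: 41, 40, 38
Those larger than 36: 41, 40, 38

3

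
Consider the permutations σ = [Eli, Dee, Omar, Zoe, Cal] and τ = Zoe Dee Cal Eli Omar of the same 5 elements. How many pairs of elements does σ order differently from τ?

There are 6 discordant pairs.

Assign each item its position (1..5) in the first ordering, then rewrite the second ordering as that position sequence:
positions: Eli→1, Dee→2, Omar→3, Zoe→4, Cal→5
second ordering as positions: [4, 2, 5, 1, 3]
Discordant pairs = inversions in this position sequence.
4: 2, 1, 3 → 3
2: 1 → 1
5: 1, 3 → 2
1: 0
3: 0
Total: 3 + 1 + 2 + 0 + 0 = 6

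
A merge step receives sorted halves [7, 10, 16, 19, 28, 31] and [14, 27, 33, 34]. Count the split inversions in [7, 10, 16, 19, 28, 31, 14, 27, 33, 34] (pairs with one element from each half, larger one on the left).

Count, for every r in R, how many entries of L exceed r:
r = 14: 16, 19, 28, 31 → 4
r = 27: 28, 31 → 2
r = 33: none → 0
r = 34: none → 0
Cross-inversions: 4 + 2 + 0 + 0 = 6

6 split inversions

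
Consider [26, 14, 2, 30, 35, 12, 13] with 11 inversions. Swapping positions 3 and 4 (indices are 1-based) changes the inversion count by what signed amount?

Positions 3 and 4 hold 2 and 30; after swapping, the array is [26, 14, 30, 2, 35, 12, 13].
For each element, count later entries that are smaller:
26 → 14, 2, 12, 13 → 4
14 → 2, 12, 13 → 3
30 → 2, 12, 13 → 3
2 → none → 0
35 → 12, 13 → 2
12 → none → 0
13 → none → 0
Sum: 4 + 3 + 3 + 0 + 2 + 0 + 0 = 12
Change: 12 − 11 = +1

+1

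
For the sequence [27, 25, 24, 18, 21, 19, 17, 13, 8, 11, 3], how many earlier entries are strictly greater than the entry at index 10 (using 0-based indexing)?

10

The element at index 10 is 3.
Elements before it: 27, 25, 24, 18, 21, 19, 17, 13, 8, 11
Those larger than 3: 27, 25, 24, 18, 21, 19, 17, 13, 8, 11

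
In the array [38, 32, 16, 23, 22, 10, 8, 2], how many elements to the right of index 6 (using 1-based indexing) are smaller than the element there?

2 such elements

The element at index 6 is 10.
Elements after it: 8, 2
Those smaller than 10: 8, 2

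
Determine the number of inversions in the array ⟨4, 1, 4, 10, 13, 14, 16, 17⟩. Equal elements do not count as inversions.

There is 1 inversion.

Element-by-element contributions:
4: 1
1: 0
4: 0
10: 0
13: 0
14: 0
16: 0
17: 0
Sum: 1 + 0 + 0 + 0 + 0 + 0 + 0 + 0 = 1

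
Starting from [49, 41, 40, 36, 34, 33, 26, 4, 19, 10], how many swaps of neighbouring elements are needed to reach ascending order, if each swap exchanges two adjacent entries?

43

The minimum number of adjacent swaps to sort an array equals its inversion count, since every such swap removes exactly one inversion.
Count inversions — for each element, later elements that are smaller:
49: 41, 40, 36, 34, 33, 26, 4, 19, 10 → 9
41: 40, 36, 34, 33, 26, 4, 19, 10 → 8
40: 36, 34, 33, 26, 4, 19, 10 → 7
36: 34, 33, 26, 4, 19, 10 → 6
34: 33, 26, 4, 19, 10 → 5
33: 26, 4, 19, 10 → 4
26: 4, 19, 10 → 3
4: none → 0
19: 10 → 1
10: none → 0
Total inversions: 9 + 8 + 7 + 6 + 5 + 4 + 3 + 0 + 1 + 0 = 43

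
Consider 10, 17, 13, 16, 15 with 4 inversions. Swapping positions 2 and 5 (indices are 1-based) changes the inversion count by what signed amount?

-3

Positions 2 and 5 hold 17 and 15; after swapping, the array is [10, 15, 13, 16, 17].
For each element, count later entries that are smaller:
10: 0
15: 1
13: 0
16: 0
17: 0
Sum: 0 + 1 + 0 + 0 + 0 = 1
Change: 1 − 4 = -3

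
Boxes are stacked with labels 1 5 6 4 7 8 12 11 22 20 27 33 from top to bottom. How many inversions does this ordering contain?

4 out-of-order pairs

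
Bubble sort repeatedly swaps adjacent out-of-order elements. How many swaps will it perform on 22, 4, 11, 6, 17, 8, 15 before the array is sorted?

Each adjacent swap fixes exactly one inversion, so the minimum swap count equals the number of inversions.
Count inversions — for each element, later elements that are smaller:
22: 4, 11, 6, 17, 8, 15 → 6
4: none → 0
11: 6, 8 → 2
6: none → 0
17: 8, 15 → 2
8: none → 0
15: none → 0
Total inversions: 6 + 0 + 2 + 0 + 2 + 0 + 0 = 10

There are 10 swaps.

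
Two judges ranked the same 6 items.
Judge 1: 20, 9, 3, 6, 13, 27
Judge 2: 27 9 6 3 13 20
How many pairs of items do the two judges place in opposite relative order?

Assign each item its position (1..6) in the first ordering, then rewrite the second ordering as that position sequence:
positions: 20→1, 9→2, 3→3, 6→4, 13→5, 27→6
second ordering as positions: [6, 2, 4, 3, 5, 1]
Discordant pairs = inversions in this position sequence.
6: 2, 4, 3, 5, 1 → 5
2: 1 → 1
4: 3, 1 → 2
3: 1 → 1
5: 1 → 1
1: 0
Total: 5 + 1 + 2 + 1 + 1 + 0 = 10

Discordant pairs: 10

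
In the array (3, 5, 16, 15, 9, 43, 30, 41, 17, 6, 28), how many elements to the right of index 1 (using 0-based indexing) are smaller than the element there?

0 such elements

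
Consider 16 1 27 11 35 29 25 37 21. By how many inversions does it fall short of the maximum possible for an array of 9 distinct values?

24

Maximum inversions for 9 distinct elements is C(9, 2) = 9·8/2 = 36.
Current inversions — for each element, count later smaller elements:
16: 2
1: 0
27: 3
11: 0
35: 3
29: 2
25: 1
37: 1
21: 0
Current total: 2 + 0 + 3 + 0 + 3 + 2 + 1 + 1 + 0 = 12
Shortfall: 36 − 12 = 24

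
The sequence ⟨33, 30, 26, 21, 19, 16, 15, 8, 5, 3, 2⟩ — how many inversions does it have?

Element-by-element contributions:
33: 10
30: 9
26: 8
21: 7
19: 6
16: 5
15: 4
8: 3
5: 2
3: 1
2: 0
Sum: 10 + 9 + 8 + 7 + 6 + 5 + 4 + 3 + 2 + 1 + 0 = 55

55 inversions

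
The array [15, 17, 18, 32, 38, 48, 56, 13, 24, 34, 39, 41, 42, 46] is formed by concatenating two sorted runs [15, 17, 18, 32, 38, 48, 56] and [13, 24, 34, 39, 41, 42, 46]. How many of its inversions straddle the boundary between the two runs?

22 split inversions

Take each right-half value and tally the left-half values above it:
r = 13: 15, 17, 18, 32, 38, 48, 56 → 7
r = 24: 32, 38, 48, 56 → 4
r = 34: 38, 48, 56 → 3
r = 39: 48, 56 → 2
r = 41: 48, 56 → 2
r = 42: 48, 56 → 2
r = 46: 48, 56 → 2
Cross-inversions: 7 + 4 + 3 + 2 + 2 + 2 + 2 = 22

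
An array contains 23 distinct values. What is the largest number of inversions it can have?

Inversions: 253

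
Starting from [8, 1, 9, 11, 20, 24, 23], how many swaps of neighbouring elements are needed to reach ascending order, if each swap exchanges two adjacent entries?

2 swaps

Minimum adjacent swaps = number of inversions (each swap of adjacent out-of-order elements removes one inversion and no swap can remove more).
Count inversions — for each element, later elements that are smaller:
8: 1 → 1
1: none → 0
9: none → 0
11: none → 0
20: none → 0
24: 23 → 1
23: none → 0
Total inversions: 1 + 0 + 0 + 0 + 0 + 1 + 0 = 2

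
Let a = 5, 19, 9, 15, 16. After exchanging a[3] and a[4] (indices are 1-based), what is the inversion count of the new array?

4 inversions

Positions 3 and 4 hold 9 and 15; after swapping, the array is [5, 19, 15, 9, 16].
Sweep left to right; for each value list the smaller values that follow it:
5 → none → 0
19 → 15, 9, 16 → 3
15 → 9 → 1
9 → none → 0
16 → none → 0
Sum: 0 + 3 + 1 + 0 + 0 = 4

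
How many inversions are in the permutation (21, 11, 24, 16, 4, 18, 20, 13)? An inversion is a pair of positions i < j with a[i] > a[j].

16

Count, for each position, how many later elements it exceeds:
21 → 11, 16, 4, 18, 20, 13 → 6
11 → 4 → 1
24 → 16, 4, 18, 20, 13 → 5
16 → 4, 13 → 2
4 → none → 0
18 → 13 → 1
20 → 13 → 1
13 → none → 0
Sum: 6 + 1 + 5 + 2 + 0 + 1 + 1 + 0 = 16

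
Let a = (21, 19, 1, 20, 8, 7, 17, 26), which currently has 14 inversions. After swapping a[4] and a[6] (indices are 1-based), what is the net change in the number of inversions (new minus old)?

Positions 4 and 6 hold 20 and 7; after swapping, the array is [21, 19, 1, 7, 8, 20, 17, 26].
Count, for each position, how many later elements it exceeds:
21: 6
19: 4
1: 0
7: 0
8: 0
20: 1
17: 0
26: 0
Sum: 6 + 4 + 0 + 0 + 0 + 1 + 0 + 0 = 11
Change: 11 − 14 = -3

-3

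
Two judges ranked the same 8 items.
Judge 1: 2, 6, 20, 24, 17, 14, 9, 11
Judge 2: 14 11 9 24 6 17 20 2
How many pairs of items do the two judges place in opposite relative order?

Assign each item its position (1..8) in the first ordering, then rewrite the second ordering as that position sequence:
positions: 2→1, 6→2, 20→3, 24→4, 17→5, 14→6, 9→7, 11→8
second ordering as positions: [6, 8, 7, 4, 2, 5, 3, 1]
Discordant pairs = inversions in this position sequence.
6: 4, 2, 5, 3, 1 → 5
8: 7, 4, 2, 5, 3, 1 → 6
7: 4, 2, 5, 3, 1 → 5
4: 2, 3, 1 → 3
2: 1 → 1
5: 3, 1 → 2
3: 1 → 1
1: 0
Total: 5 + 6 + 5 + 3 + 1 + 2 + 1 + 0 = 23

23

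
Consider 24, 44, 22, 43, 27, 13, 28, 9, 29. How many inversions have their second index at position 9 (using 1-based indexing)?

The element at index 9 is 29.
Elements before it: 24, 44, 22, 43, 27, 13, 28, 9
Those larger than 29: 44, 43

2 such elements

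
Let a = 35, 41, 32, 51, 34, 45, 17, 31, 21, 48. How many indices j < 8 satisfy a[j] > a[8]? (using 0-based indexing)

7

The element at index 8 is 21.
Elements before it: 35, 41, 32, 51, 34, 45, 17, 31
Those larger than 21: 35, 41, 32, 51, 34, 45, 31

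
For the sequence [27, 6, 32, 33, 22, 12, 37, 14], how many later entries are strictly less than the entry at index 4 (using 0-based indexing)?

2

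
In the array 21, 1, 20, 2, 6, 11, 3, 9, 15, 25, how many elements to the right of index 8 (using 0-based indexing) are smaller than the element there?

0

The element at index 8 is 15.
Elements after it: 25
None of them are smaller than 15.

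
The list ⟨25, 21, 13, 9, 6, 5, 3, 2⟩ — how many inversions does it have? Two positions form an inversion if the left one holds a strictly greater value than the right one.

Element-by-element contributions:
25: 7
21: 6
13: 5
9: 4
6: 3
5: 2
3: 1
2: 0
Sum: 7 + 6 + 5 + 4 + 3 + 2 + 1 + 0 = 28

Inversions: 28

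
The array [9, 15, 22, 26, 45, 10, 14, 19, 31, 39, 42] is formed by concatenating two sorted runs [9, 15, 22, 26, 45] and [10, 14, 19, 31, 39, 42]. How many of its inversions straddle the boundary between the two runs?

Take each right-half value and tally the left-half values above it:
r = 10: 15, 22, 26, 45 → 4
r = 14: 15, 22, 26, 45 → 4
r = 19: 22, 26, 45 → 3
r = 31: 45 → 1
r = 39: 45 → 1
r = 42: 45 → 1
Cross-inversions: 4 + 4 + 3 + 1 + 1 + 1 = 14

14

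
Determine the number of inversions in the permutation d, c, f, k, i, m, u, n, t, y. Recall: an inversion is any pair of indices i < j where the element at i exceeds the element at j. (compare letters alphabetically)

For each element, count later entries that are smaller:
d → c → 1
c → none → 0
f → none → 0
k → i → 1
i → none → 0
m → none → 0
u → n, t → 2
n → none → 0
t → none → 0
y → none → 0
Sum: 1 + 0 + 0 + 1 + 0 + 0 + 2 + 0 + 0 + 0 = 4

4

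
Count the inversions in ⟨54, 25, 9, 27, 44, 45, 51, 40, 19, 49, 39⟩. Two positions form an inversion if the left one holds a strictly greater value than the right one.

26

Element-by-element contributions:
54: 10
25: 2
9: 0
27: 1
44: 3
45: 3
51: 4
40: 2
19: 0
49: 1
39: 0
Sum: 10 + 2 + 0 + 1 + 3 + 3 + 4 + 2 + 0 + 1 + 0 = 26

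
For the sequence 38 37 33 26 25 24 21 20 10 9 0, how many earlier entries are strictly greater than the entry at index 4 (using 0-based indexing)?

4

The element at index 4 is 25.
Elements before it: 38, 37, 33, 26
Those larger than 25: 38, 37, 33, 26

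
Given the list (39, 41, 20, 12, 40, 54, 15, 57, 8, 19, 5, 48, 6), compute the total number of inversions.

48

Sweep left to right; for each value list the smaller values that follow it:
39 → 20, 12, 15, 8, 19, 5, 6 → 7
41 → 20, 12, 40, 15, 8, 19, 5, 6 → 8
20 → 12, 15, 8, 19, 5, 6 → 6
12 → 8, 5, 6 → 3
40 → 15, 8, 19, 5, 6 → 5
54 → 15, 8, 19, 5, 48, 6 → 6
15 → 8, 5, 6 → 3
57 → 8, 19, 5, 48, 6 → 5
8 → 5, 6 → 2
19 → 5, 6 → 2
5 → none → 0
48 → 6 → 1
6 → none → 0
Sum: 7 + 8 + 6 + 3 + 5 + 6 + 3 + 5 + 2 + 2 + 0 + 1 + 0 = 48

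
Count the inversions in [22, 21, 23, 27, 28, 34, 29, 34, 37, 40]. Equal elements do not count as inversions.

For each element, count later entries that are smaller:
22 → 21 → 1
21 → none → 0
23 → none → 0
27 → none → 0
28 → none → 0
34 → 29 → 1
29 → none → 0
34 → none → 0
37 → none → 0
40 → none → 0
Sum: 1 + 0 + 0 + 0 + 0 + 1 + 0 + 0 + 0 + 0 = 2

2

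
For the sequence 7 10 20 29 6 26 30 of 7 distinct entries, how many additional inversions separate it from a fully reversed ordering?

Maximum inversions for 7 distinct elements is C(7, 2) = 7·6/2 = 21.
Current inversions — for each element, count later smaller elements:
7: 1
10: 1
20: 1
29: 2
6: 0
26: 0
30: 0
Current total: 1 + 1 + 1 + 2 + 0 + 0 + 0 = 5
Shortfall: 21 − 5 = 16

16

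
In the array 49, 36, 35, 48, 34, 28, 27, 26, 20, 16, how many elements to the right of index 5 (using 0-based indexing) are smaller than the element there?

The element at index 5 is 28.
Elements after it: 27, 26, 20, 16
Those smaller than 28: 27, 26, 20, 16

4 such elements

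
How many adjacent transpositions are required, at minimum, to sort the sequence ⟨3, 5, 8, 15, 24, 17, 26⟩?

1 adjacent swap

Each adjacent swap fixes exactly one inversion, so the minimum swap count equals the number of inversions.
Count inversions — for each element, later elements that are smaller:
3: none → 0
5: none → 0
8: none → 0
15: none → 0
24: 17 → 1
17: none → 0
26: none → 0
Total inversions: 0 + 0 + 0 + 0 + 1 + 0 + 0 = 1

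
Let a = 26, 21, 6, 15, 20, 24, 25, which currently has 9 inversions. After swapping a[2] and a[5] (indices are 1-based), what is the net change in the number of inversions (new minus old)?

-1

Positions 2 and 5 hold 21 and 20; after swapping, the array is [26, 20, 6, 15, 21, 24, 25].
Sweep left to right; for each value list the smaller values that follow it:
26 → 20, 6, 15, 21, 24, 25 → 6
20 → 6, 15 → 2
6 → none → 0
15 → none → 0
21 → none → 0
24 → none → 0
25 → none → 0
Sum: 6 + 2 + 0 + 0 + 0 + 0 + 0 = 8
Change: 8 − 9 = -1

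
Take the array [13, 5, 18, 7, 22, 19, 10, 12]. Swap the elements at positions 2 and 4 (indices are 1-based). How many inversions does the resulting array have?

13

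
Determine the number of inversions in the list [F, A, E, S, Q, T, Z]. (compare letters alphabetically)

3

Out-of-order index pairs (1-indexed):
(1,2): F > A
(1,3): F > E
(4,5): S > Q
That's 3 pairs.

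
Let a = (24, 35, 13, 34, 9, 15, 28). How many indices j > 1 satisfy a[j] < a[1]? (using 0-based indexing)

5

The element at index 1 is 35.
Elements after it: 13, 34, 9, 15, 28
Those smaller than 35: 13, 34, 9, 15, 28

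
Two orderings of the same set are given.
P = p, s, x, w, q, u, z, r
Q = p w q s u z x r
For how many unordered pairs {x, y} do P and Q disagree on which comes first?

There are 6 disagreeing pairs.

Assign each item its position (1..8) in the first ordering, then rewrite the second ordering as that position sequence:
positions: p→1, s→2, x→3, w→4, q→5, u→6, z→7, r→8
second ordering as positions: [1, 4, 5, 2, 6, 7, 3, 8]
Discordant pairs = inversions in this position sequence.
1: 0
4: 2, 3 → 2
5: 2, 3 → 2
2: 0
6: 3 → 1
7: 3 → 1
3: 0
8: 0
Total: 0 + 2 + 2 + 0 + 1 + 1 + 0 + 0 = 6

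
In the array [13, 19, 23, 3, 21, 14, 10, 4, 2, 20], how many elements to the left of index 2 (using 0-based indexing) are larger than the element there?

The element at index 2 is 23.
Elements before it: 13, 19
None of them are larger than 23.

0 such elements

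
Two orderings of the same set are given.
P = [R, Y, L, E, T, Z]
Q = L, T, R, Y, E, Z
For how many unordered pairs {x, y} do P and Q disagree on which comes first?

There are 5 disagreeing pairs.

Assign each item its position (1..6) in the first ordering, then rewrite the second ordering as that position sequence:
positions: R→1, Y→2, L→3, E→4, T→5, Z→6
second ordering as positions: [3, 5, 1, 2, 4, 6]
Discordant pairs = inversions in this position sequence.
3: 1, 2 → 2
5: 1, 2, 4 → 3
1: 0
2: 0
4: 0
6: 0
Total: 2 + 3 + 0 + 0 + 0 + 0 = 5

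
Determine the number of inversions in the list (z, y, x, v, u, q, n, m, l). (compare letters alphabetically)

Element-by-element contributions:
z: 8
y: 7
x: 6
v: 5
u: 4
q: 3
n: 2
m: 1
l: 0
Sum: 8 + 7 + 6 + 5 + 4 + 3 + 2 + 1 + 0 = 36

36 out-of-order pairs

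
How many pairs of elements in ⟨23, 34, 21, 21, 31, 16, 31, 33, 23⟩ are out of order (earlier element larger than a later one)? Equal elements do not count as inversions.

Element-by-element contributions:
23 → 21, 21, 16 → 3
34 → 21, 21, 31, 16, 31, 33, 23 → 7
21 → 16 → 1
21 → 16 → 1
31 → 16, 23 → 2
16 → none → 0
31 → 23 → 1
33 → 23 → 1
23 → none → 0
Sum: 3 + 7 + 1 + 1 + 2 + 0 + 1 + 1 + 0 = 16

16 inversions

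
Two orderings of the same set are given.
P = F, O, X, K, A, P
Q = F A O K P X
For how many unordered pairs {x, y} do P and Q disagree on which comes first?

Assign each item its position (1..6) in the first ordering, then rewrite the second ordering as that position sequence:
positions: F→1, O→2, X→3, K→4, A→5, P→6
second ordering as positions: [1, 5, 2, 4, 6, 3]
Discordant pairs = inversions in this position sequence.
1: 0
5: 2, 4, 3 → 3
2: 0
4: 3 → 1
6: 3 → 1
3: 0
Total: 0 + 3 + 0 + 1 + 1 + 0 = 5

5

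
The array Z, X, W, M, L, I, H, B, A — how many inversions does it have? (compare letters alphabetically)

Sweep left to right; for each value list the smaller values that follow it:
Z → X, W, M, L, I, H, B, A → 8
X → W, M, L, I, H, B, A → 7
W → M, L, I, H, B, A → 6
M → L, I, H, B, A → 5
L → I, H, B, A → 4
I → H, B, A → 3
H → B, A → 2
B → A → 1
A → none → 0
Sum: 8 + 7 + 6 + 5 + 4 + 3 + 2 + 1 + 0 = 36

36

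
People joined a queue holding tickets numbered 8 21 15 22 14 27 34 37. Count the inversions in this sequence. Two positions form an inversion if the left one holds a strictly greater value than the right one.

4

Count, for each position, how many later elements it exceeds:
8: 0
21: 2
15: 1
22: 1
14: 0
27: 0
34: 0
37: 0
Sum: 0 + 2 + 1 + 1 + 0 + 0 + 0 + 0 = 4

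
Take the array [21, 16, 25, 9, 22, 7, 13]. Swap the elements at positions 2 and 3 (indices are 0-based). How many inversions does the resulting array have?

There are 13 inversions.

Positions 2 and 3 hold 25 and 9; after swapping, the array is [21, 16, 9, 25, 22, 7, 13].
Count, for each position, how many later elements it exceeds:
21: 4
16: 3
9: 1
25: 3
22: 2
7: 0
13: 0
Sum: 4 + 3 + 1 + 3 + 2 + 0 + 0 = 13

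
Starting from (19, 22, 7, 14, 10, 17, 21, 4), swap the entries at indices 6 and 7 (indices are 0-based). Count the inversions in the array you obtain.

16

Positions 6 and 7 hold 21 and 4; after swapping, the array is [19, 22, 7, 14, 10, 17, 4, 21].
For each element, count later entries that are smaller:
19: 5
22: 6
7: 1
14: 2
10: 1
17: 1
4: 0
21: 0
Sum: 5 + 6 + 1 + 2 + 1 + 1 + 0 + 0 = 16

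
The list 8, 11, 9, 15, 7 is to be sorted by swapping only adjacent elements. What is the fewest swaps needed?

5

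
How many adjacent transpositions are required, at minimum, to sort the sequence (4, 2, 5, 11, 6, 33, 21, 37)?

Swaps: 3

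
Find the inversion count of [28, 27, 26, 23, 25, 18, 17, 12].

For each element, count later entries that are smaller:
28: 7
27: 6
26: 5
23: 3
25: 3
18: 2
17: 1
12: 0
Sum: 7 + 6 + 5 + 3 + 3 + 2 + 1 + 0 = 27

Inversions: 27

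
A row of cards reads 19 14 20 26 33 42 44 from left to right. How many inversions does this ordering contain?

1

Count, for each position, how many later elements it exceeds:
19 → 14 → 1
14 → none → 0
20 → none → 0
26 → none → 0
33 → none → 0
42 → none → 0
44 → none → 0
Sum: 1 + 0 + 0 + 0 + 0 + 0 + 0 = 1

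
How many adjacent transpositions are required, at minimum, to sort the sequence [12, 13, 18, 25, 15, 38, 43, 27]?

4

Minimum adjacent swaps = number of inversions (each swap of adjacent out-of-order elements removes one inversion and no swap can remove more).
Count inversions — for each element, later elements that are smaller:
12: none → 0
13: none → 0
18: 15 → 1
25: 15 → 1
15: none → 0
38: 27 → 1
43: 27 → 1
27: none → 0
Total inversions: 0 + 0 + 1 + 1 + 0 + 1 + 1 + 0 = 4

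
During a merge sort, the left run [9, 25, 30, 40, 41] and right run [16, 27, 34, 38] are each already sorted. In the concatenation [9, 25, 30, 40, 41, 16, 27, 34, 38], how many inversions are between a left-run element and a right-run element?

Split inversions: 11

For each element r of the right run, count left-run elements greater than r:
r = 16: 25, 30, 40, 41 → 4
r = 27: 30, 40, 41 → 3
r = 34: 40, 41 → 2
r = 38: 40, 41 → 2
Cross-inversions: 4 + 3 + 2 + 2 = 11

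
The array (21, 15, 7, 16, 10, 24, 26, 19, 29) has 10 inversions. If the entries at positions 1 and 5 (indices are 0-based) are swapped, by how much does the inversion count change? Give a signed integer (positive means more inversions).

Positions 1 and 5 hold 15 and 24; after swapping, the array is [21, 24, 7, 16, 10, 15, 26, 19, 29].
Sweep left to right; for each value list the smaller values that follow it:
21 → 7, 16, 10, 15, 19 → 5
24 → 7, 16, 10, 15, 19 → 5
7 → none → 0
16 → 10, 15 → 2
10 → none → 0
15 → none → 0
26 → 19 → 1
19 → none → 0
29 → none → 0
Sum: 5 + 5 + 0 + 2 + 0 + 0 + 1 + 0 + 0 = 13
Change: 13 − 10 = +3

+3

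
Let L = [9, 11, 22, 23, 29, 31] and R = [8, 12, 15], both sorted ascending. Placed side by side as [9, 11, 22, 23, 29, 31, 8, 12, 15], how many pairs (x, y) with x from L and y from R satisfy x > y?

There are 14 cross-inversions.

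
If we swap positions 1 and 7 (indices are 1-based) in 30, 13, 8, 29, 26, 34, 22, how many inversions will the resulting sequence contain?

5 inversions

Positions 1 and 7 hold 30 and 22; after swapping, the array is [22, 13, 8, 29, 26, 34, 30].
For each element, count later entries that are smaller:
22: 2
13: 1
8: 0
29: 1
26: 0
34: 1
30: 0
Sum: 2 + 1 + 0 + 1 + 0 + 1 + 0 = 5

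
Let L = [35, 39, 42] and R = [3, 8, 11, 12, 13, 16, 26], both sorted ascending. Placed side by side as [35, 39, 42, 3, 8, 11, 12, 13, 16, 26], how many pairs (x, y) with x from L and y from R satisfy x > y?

21

For each element r of the right run, count left-run elements greater than r:
r = 3: 35, 39, 42 → 3
r = 8: 35, 39, 42 → 3
r = 11: 35, 39, 42 → 3
r = 12: 35, 39, 42 → 3
r = 13: 35, 39, 42 → 3
r = 16: 35, 39, 42 → 3
r = 26: 35, 39, 42 → 3
Cross-inversions: 3 + 3 + 3 + 3 + 3 + 3 + 3 = 21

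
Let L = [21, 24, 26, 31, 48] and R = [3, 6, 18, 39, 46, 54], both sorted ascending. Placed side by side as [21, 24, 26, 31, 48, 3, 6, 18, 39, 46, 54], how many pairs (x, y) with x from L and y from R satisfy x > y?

Count, for every r in R, how many entries of L exceed r:
r = 3: 21, 24, 26, 31, 48 → 5
r = 6: 21, 24, 26, 31, 48 → 5
r = 18: 21, 24, 26, 31, 48 → 5
r = 39: 48 → 1
r = 46: 48 → 1
r = 54: none → 0
Cross-inversions: 5 + 5 + 5 + 1 + 1 + 0 = 17

17 split inversions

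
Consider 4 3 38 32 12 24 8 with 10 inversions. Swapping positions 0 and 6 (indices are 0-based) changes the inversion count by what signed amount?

+1

Positions 0 and 6 hold 4 and 8; after swapping, the array is [8, 3, 38, 32, 12, 24, 4].
For each element, count later entries that are smaller:
8 → 3, 4 → 2
3 → none → 0
38 → 32, 12, 24, 4 → 4
32 → 12, 24, 4 → 3
12 → 4 → 1
24 → 4 → 1
4 → none → 0
Sum: 2 + 0 + 4 + 3 + 1 + 1 + 0 = 11
Change: 11 − 10 = +1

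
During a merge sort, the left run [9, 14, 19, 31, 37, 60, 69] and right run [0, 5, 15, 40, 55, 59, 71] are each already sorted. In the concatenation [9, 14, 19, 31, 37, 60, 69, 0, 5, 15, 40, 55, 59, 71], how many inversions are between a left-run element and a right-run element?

25 cross-inversions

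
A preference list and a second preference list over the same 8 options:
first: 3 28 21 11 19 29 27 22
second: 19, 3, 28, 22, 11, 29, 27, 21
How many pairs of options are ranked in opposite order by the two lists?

Assign each item its position (1..8) in the first ordering, then rewrite the second ordering as that position sequence:
positions: 3→1, 28→2, 21→3, 11→4, 19→5, 29→6, 27→7, 22→8
second ordering as positions: [5, 1, 2, 8, 4, 6, 7, 3]
Discordant pairs = inversions in this position sequence.
5: 1, 2, 4, 3 → 4
1: 0
2: 0
8: 4, 6, 7, 3 → 4
4: 3 → 1
6: 3 → 1
7: 3 → 1
3: 0
Total: 4 + 0 + 0 + 4 + 1 + 1 + 1 + 0 = 11

11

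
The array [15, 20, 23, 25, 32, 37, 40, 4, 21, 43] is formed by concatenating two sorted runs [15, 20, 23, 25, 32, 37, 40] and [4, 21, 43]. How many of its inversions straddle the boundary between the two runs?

12

Take each right-half value and tally the left-half values above it:
r = 4: 15, 20, 23, 25, 32, 37, 40 → 7
r = 21: 23, 25, 32, 37, 40 → 5
r = 43: none → 0
Cross-inversions: 7 + 5 + 0 = 12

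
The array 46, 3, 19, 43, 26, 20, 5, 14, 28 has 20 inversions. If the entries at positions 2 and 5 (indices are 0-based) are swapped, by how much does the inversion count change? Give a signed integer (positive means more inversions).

Positions 2 and 5 hold 19 and 20; after swapping, the array is [46, 3, 20, 43, 26, 19, 5, 14, 28].
For each element, count later entries that are smaller:
46: 8
3: 0
20: 3
43: 5
26: 3
19: 2
5: 0
14: 0
28: 0
Sum: 8 + 0 + 3 + 5 + 3 + 2 + 0 + 0 + 0 = 21
Change: 21 − 20 = +1

+1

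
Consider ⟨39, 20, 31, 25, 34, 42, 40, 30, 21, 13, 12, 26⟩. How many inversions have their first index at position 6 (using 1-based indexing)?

The element at index 6 is 42.
Elements after it: 40, 30, 21, 13, 12, 26
Those smaller than 42: 40, 30, 21, 13, 12, 26

6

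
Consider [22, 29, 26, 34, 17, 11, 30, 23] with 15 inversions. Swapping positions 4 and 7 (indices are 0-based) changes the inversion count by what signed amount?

Positions 4 and 7 hold 17 and 23; after swapping, the array is [22, 29, 26, 34, 23, 11, 30, 17].
For each element, count later entries that are smaller:
22: 2
29: 4
26: 3
34: 4
23: 2
11: 0
30: 1
17: 0
Sum: 2 + 4 + 3 + 4 + 2 + 0 + 1 + 0 = 16
Change: 16 − 15 = +1

+1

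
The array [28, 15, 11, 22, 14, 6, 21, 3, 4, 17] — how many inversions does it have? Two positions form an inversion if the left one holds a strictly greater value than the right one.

For each element, count later entries that are smaller:
28 → 15, 11, 22, 14, 6, 21, 3, 4, 17 → 9
15 → 11, 14, 6, 3, 4 → 5
11 → 6, 3, 4 → 3
22 → 14, 6, 21, 3, 4, 17 → 6
14 → 6, 3, 4 → 3
6 → 3, 4 → 2
21 → 3, 4, 17 → 3
3 → none → 0
4 → none → 0
17 → none → 0
Sum: 9 + 5 + 3 + 6 + 3 + 2 + 3 + 0 + 0 + 0 = 31

31 out-of-order pairs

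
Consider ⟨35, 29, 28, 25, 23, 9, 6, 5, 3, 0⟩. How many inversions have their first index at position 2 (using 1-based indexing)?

8

The element at index 2 is 29.
Elements after it: 28, 25, 23, 9, 6, 5, 3, 0
Those smaller than 29: 28, 25, 23, 9, 6, 5, 3, 0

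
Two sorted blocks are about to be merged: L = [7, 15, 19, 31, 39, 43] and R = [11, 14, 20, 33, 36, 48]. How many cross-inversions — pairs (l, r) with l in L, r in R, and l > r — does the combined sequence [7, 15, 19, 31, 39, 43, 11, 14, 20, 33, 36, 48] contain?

17

Take each right-half value and tally the left-half values above it:
r = 11: 15, 19, 31, 39, 43 → 5
r = 14: 15, 19, 31, 39, 43 → 5
r = 20: 31, 39, 43 → 3
r = 33: 39, 43 → 2
r = 36: 39, 43 → 2
r = 48: none → 0
Cross-inversions: 5 + 5 + 3 + 2 + 2 + 0 = 17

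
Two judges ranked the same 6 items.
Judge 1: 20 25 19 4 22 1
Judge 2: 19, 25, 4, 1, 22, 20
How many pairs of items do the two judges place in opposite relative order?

7 discordant pairs

Assign each item its position (1..6) in the first ordering, then rewrite the second ordering as that position sequence:
positions: 20→1, 25→2, 19→3, 4→4, 22→5, 1→6
second ordering as positions: [3, 2, 4, 6, 5, 1]
Discordant pairs = inversions in this position sequence.
3: 2, 1 → 2
2: 1 → 1
4: 1 → 1
6: 5, 1 → 2
5: 1 → 1
1: 0
Total: 2 + 1 + 1 + 2 + 1 + 0 = 7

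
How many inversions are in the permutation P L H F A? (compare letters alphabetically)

Inversion pairs (indices are 1-based):
(1,2): P > L
(1,3): P > H
(1,4): P > F
(1,5): P > A
(2,3): L > H
(2,4): L > F
(2,5): L > A
(3,4): H > F
(3,5): H > A
(4,5): F > A
That's 10 pairs.

10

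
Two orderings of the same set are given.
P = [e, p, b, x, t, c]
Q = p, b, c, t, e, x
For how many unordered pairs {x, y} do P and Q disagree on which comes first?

Disagreeing pairs: 7

Assign each item its position (1..6) in the first ordering, then rewrite the second ordering as that position sequence:
positions: e→1, p→2, b→3, x→4, t→5, c→6
second ordering as positions: [2, 3, 6, 5, 1, 4]
Discordant pairs = inversions in this position sequence.
2: 1 → 1
3: 1 → 1
6: 5, 1, 4 → 3
5: 1, 4 → 2
1: 0
4: 0
Total: 1 + 1 + 3 + 2 + 0 + 0 = 7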